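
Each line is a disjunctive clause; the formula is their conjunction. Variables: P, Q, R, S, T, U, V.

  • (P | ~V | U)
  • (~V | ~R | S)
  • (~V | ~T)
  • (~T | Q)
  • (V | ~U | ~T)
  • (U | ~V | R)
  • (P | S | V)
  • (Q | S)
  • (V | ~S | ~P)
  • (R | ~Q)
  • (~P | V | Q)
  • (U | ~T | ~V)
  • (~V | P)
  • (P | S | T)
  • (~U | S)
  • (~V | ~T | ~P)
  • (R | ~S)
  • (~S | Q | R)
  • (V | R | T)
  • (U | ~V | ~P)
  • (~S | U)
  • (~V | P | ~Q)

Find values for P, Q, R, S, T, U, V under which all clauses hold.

P = True, Q = False, R = True, S = True, T = False, U = True, V = True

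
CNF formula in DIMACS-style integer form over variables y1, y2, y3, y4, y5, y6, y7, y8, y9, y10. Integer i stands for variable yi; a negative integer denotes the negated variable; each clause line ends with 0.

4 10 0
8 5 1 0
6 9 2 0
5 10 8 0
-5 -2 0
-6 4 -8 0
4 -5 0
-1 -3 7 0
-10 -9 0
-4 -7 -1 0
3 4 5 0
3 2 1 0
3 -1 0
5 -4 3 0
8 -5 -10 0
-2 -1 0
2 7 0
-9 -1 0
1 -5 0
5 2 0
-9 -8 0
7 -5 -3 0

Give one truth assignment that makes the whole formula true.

y1=False  y2=True  y3=True  y4=True  y5=False  y6=False  y7=True  y8=True  y9=False  y10=False

Branch on y1: take y1 = False.
  then y5 is forced to False.
  then y8 is forced to True.
  then y2 is forced to True.
  then y9 is forced to False.
Set y3 = True and propagate.
For the remaining variables, y4 = True, y6 = False, y7 = True, y10 = False works.
Every clause has at least one true literal under this assignment.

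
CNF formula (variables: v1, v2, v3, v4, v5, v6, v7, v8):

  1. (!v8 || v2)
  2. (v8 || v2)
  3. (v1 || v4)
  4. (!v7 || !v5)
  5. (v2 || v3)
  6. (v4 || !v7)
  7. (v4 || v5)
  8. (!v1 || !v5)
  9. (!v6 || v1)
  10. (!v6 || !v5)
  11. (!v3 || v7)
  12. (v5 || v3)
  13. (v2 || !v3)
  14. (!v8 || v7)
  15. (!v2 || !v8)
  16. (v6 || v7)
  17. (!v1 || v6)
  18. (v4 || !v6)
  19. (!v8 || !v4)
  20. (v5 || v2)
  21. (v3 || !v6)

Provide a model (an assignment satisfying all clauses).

Try v1 = True.
  then v5 is forced to False.
  then v4 is forced to True.
  then v3 is forced to True.
  then v7 is forced to True.
  then v2 is forced to True.
  then v8 is forced to False.
  then v6 is forced to True.

v1=1, v2=1, v3=1, v4=1, v5=0, v6=1, v7=1, v8=0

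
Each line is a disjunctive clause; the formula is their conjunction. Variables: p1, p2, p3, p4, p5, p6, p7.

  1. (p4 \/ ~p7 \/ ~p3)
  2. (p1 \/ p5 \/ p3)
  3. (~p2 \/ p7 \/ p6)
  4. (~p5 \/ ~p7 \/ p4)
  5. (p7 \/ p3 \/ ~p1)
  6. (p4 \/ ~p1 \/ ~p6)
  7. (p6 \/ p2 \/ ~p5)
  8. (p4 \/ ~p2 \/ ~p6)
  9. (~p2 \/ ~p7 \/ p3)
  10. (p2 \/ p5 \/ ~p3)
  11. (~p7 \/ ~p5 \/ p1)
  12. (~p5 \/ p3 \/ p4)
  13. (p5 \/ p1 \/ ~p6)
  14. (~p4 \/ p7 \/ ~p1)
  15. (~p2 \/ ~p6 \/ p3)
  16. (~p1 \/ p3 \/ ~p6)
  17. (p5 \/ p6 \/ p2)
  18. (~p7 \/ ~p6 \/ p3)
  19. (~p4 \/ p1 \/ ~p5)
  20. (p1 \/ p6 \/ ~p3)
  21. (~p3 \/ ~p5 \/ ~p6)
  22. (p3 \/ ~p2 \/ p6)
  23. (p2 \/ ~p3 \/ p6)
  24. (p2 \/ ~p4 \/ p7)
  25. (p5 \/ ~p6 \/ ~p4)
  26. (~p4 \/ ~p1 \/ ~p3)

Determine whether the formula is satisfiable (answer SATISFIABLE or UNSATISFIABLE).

p3 = True:
  p6 = True:
    propagation gives p5=False, p2=True, p4=True; an empty clause results — contradiction.
  p6 = False:
    propagation gives p1=True, p2=True, p7=True, p4=True; an empty clause results — contradiction.
p3 = False:
  p6 = True:
    propagation gives p2=False, p1=False, p5=True, p7=False; an empty clause results — contradiction.
  p6 = False:
    propagation gives p2=False, p5=False; an empty clause results — contradiction.
Every branch closes, so no satisfying assignment exists.

UNSATISFIABLE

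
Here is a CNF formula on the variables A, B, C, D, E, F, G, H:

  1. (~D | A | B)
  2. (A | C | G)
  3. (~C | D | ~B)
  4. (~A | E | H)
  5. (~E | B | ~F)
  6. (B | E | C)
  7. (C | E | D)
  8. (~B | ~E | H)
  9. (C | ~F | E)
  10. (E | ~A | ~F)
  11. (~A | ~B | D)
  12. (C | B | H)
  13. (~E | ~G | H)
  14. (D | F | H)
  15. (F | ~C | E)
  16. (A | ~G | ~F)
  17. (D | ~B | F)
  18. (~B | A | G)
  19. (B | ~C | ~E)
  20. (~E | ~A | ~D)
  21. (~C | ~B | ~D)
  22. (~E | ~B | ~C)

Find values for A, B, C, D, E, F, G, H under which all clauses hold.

A=0, B=1, C=0, D=1, E=1, F=0, G=1, H=1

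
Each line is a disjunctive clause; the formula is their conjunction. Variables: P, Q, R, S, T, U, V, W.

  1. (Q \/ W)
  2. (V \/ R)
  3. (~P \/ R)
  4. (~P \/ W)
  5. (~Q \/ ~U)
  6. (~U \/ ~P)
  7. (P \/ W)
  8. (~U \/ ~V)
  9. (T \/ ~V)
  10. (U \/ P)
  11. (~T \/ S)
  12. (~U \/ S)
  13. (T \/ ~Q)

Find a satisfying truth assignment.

P = False, Q = False, R = True, S = True, T = True, U = True, V = False, W = True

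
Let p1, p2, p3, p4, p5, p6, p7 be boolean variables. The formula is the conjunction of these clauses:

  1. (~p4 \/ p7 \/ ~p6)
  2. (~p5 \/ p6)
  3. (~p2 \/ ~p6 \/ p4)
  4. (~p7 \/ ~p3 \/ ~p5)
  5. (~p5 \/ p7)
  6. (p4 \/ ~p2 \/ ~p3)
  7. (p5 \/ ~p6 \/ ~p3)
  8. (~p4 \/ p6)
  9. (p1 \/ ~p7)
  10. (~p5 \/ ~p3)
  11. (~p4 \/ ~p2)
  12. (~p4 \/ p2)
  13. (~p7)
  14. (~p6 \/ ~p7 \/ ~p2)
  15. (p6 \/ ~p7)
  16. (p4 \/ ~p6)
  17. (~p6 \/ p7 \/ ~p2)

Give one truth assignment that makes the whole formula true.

p1=True, p2=False, p3=False, p4=False, p5=False, p6=False, p7=False

Check each clause:
  1. (~p6 \/ ~p4 \/ p7) — ~p6 is true.
  2. (~p5 \/ p6) — ~p5 is true.
  3. (p4 \/ ~p6 \/ ~p2) — ~p6 is true.
  4. (~p5 \/ ~p7 \/ ~p3) — ~p7 is true.
  5. (~p5 \/ p7) — ~p5 is true.
  6. (~p3 \/ ~p2 \/ p4) — ~p3 is true.
  7. (~p3 \/ ~p6 \/ p5) — ~p3 is true.
  8. (~p4 \/ p6) — ~p4 is true.
  9. (p1 \/ ~p7) — p1 is true.
  10. (~p3 \/ ~p5) — ~p5 is true.
  11. (~p4 \/ ~p2) — ~p4 is true.
  12. (~p4 \/ p2) — ~p4 is true.
  13. (~p7) — ~p7 is true.
  14. (~p6 \/ ~p7 \/ ~p2) — ~p7 is true.
  15. (~p7 \/ p6) — ~p7 is true.
  16. (~p6 \/ p4) — ~p6 is true.
  17. (~p6 \/ ~p2 \/ p7) — ~p6 is true.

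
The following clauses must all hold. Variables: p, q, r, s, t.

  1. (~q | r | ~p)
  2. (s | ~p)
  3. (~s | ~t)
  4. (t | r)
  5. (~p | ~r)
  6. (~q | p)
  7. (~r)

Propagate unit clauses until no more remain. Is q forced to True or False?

False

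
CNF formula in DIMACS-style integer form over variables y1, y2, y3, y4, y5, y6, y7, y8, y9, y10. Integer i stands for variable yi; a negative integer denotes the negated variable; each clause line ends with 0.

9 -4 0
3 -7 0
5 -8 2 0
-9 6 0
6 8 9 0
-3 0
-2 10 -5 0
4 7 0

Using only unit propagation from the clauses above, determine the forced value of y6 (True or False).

True

(!y3) is a unit clause: y3 = False.
(!y7 || y3) with y3 = False leaves only !y7, so y7 = False.
(y7 || y4) with y7 = False leaves only y4, so y4 = True.
(!y4 || y9) with y4 = True leaves only y9, so y9 = True.
(y6 || !y9) with y9 = True leaves only y6, so y6 = True.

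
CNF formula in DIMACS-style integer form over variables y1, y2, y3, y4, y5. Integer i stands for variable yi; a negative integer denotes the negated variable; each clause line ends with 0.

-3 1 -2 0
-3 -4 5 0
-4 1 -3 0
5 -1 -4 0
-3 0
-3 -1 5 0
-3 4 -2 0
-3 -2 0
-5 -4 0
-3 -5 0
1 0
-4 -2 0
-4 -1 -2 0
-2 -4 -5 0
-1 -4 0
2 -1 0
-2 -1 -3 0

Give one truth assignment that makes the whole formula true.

y1=T  y2=T  y3=F  y4=F  y5=T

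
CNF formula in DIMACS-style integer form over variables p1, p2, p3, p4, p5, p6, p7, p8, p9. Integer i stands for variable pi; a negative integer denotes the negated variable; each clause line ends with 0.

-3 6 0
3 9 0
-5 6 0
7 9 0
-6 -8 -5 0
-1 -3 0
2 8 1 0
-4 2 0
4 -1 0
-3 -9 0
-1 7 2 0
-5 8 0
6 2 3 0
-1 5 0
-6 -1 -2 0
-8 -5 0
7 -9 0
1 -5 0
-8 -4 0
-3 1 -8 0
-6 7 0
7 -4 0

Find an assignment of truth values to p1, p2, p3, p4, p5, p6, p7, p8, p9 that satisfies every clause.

p1=False, p2=True, p3=True, p4=False, p5=False, p6=True, p7=True, p8=False, p9=False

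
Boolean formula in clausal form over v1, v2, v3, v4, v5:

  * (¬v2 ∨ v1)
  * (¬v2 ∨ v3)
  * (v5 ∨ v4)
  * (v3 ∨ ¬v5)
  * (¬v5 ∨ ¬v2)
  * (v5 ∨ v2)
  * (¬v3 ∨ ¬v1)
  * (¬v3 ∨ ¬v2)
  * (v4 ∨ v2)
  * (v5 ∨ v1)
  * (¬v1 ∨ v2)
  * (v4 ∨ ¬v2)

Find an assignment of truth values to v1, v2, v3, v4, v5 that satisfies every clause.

v1=0, v2=0, v3=1, v4=1, v5=1

Check each clause:
  1. (¬v2 ∨ v1) — ¬v2 is true.
  2. (v3 ∨ ¬v2) — v3 is true.
  3. (v5 ∨ v4) — v4 is true.
  4. (v3 ∨ ¬v5) — v3 is true.
  5. (¬v5 ∨ ¬v2) — ¬v2 is true.
  6. (v2 ∨ v5) — v5 is true.
  7. (¬v3 ∨ ¬v1) — ¬v1 is true.
  8. (¬v2 ∨ ¬v3) — ¬v2 is true.
  9. (v4 ∨ v2) — v4 is true.
  10. (v1 ∨ v5) — v5 is true.
  11. (¬v1 ∨ v2) — ¬v1 is true.
  12. (v4 ∨ ¬v2) — v4 is true.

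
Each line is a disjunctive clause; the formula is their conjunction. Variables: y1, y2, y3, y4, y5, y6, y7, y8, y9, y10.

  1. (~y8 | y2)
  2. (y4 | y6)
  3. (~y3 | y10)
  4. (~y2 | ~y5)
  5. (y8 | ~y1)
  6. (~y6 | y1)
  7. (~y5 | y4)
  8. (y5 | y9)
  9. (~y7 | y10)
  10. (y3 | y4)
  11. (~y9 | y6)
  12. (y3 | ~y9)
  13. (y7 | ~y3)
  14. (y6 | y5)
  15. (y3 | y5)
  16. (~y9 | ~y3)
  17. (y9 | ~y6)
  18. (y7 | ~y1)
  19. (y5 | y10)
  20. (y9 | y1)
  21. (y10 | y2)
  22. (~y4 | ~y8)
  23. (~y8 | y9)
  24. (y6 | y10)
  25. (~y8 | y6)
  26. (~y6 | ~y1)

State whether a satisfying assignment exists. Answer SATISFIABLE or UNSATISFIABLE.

UNSATISFIABLE

y6 = True:
  propagation gives y1=True; an empty clause results — contradiction.
y6 = False:
  propagation gives y4=True, y9=False, y5=True, y2=False; an empty clause results — contradiction.
Every branch closes, so no satisfying assignment exists.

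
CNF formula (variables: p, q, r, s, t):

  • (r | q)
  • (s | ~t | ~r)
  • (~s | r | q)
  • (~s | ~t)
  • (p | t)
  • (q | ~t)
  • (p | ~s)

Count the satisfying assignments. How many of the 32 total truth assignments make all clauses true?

8

Satisfying assignments:
  p=F q=T r=F s=F t=T
  p=T q=F r=T s=F t=F
  p=T q=F r=T s=T t=F
  p=T q=T r=F s=F t=F
  p=T q=T r=F s=F t=T
  p=T q=T r=F s=T t=F
  p=T q=T r=T s=F t=F
  p=T q=T r=T s=T t=F
That's 8 in total.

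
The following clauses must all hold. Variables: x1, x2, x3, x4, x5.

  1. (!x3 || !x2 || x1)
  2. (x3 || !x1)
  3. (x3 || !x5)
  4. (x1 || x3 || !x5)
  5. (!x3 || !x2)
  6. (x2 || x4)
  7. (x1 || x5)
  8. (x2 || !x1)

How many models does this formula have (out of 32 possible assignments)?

The models are:
  x1=0 x2=0 x3=1 x4=1 x5=1
That's 1 in total.

1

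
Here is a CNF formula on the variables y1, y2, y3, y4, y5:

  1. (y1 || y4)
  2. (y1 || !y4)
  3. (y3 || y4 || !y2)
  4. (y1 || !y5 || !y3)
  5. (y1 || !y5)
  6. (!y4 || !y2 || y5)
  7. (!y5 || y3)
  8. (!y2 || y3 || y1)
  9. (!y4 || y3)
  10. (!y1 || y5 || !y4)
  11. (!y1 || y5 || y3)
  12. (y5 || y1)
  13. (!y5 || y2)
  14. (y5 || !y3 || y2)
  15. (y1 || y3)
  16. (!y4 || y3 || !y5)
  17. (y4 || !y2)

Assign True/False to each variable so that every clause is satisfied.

Branch on y1: take y1 = True.
For the remaining variables, y2 = True, y3 = True, y4 = True, y5 = True works.

y1=1  y2=1  y3=1  y4=1  y5=1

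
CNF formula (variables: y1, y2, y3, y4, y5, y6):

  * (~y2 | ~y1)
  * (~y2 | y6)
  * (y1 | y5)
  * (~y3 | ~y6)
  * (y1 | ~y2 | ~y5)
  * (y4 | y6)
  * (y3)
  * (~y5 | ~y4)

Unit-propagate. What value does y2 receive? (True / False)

False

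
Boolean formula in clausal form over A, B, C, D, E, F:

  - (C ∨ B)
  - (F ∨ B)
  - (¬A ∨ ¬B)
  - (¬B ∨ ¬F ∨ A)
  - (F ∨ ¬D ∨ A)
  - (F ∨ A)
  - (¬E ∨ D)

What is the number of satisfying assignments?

6

Satisfying assignments:
  A=0 B=0 C=1 D=0 E=0 F=1
  A=0 B=0 C=1 D=1 E=0 F=1
  A=0 B=0 C=1 D=1 E=1 F=1
  A=1 B=0 C=1 D=0 E=0 F=1
  A=1 B=0 C=1 D=1 E=0 F=1
  A=1 B=0 C=1 D=1 E=1 F=1
That's 6 in total.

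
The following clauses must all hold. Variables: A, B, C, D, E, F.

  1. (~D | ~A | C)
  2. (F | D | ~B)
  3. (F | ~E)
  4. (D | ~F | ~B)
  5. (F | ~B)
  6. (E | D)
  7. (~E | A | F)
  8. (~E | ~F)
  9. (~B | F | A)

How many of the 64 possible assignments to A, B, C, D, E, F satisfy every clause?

9

Case analysis on F and B:
  F=1, B=1: remaining (A,C,D,E) ∈ {(0,0,1,0); (0,1,1,0); (1,1,1,0)} — 3.
  F=1, B=0: remaining (A,C,D,E) ∈ {(0,0,1,0); (0,1,1,0); (1,1,1,0)} — 3.
  F=0, B=1: a clause becomes empty — 0.
  F=0, B=0: remaining (A,C,D,E) ∈ {(0,0,1,0); (0,1,1,0); (1,1,1,0)} — 3.
Total: 3 + 3 + 0 + 3 = 9.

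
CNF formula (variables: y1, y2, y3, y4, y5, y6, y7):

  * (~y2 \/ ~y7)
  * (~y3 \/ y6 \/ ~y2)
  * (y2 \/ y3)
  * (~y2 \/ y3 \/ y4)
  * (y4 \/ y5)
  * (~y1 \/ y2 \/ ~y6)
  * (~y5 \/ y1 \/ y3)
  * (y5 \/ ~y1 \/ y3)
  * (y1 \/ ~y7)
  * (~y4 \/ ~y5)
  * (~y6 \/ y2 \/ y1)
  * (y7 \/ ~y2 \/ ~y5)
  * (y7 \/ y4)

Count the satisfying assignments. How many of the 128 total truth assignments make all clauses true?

8

Split on y2, then y1.
  y2=1, y1=1: remaining (y3,y4,y5,y6,y7) ∈ {(1,1,0,1,0)} — 1.
  y2=1, y1=0: remaining (y3,y4,y5,y6,y7) ∈ {(0,1,0,0,0); (0,1,0,1,0); (1,1,0,1,0)} — 3.
  y2=0, y1=1: remaining (y3,y4,y5,y6,y7) ∈ {(1,0,1,0,1); (1,1,0,0,0); (1,1,0,0,1)} — 3.
  y2=0, y1=0: remaining (y3,y4,y5,y6,y7) ∈ {(1,1,0,0,0)} — 1.
Total: 1 + 3 + 3 + 1 = 8.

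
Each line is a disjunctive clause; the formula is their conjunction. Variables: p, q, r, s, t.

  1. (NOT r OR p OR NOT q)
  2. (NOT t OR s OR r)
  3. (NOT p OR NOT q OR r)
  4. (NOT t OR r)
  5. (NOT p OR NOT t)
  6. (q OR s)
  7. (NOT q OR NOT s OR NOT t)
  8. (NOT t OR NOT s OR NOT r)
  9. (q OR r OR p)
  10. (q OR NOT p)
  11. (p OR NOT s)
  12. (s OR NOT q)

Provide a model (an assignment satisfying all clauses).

p=T, q=T, r=T, s=T, t=F

t occurs only negated in the remaining clauses — set t = False.
Branch on p: take p = True.
  then q is forced to True.
  then r is forced to True.
  then s is forced to True.
Every clause has at least one true literal under this assignment.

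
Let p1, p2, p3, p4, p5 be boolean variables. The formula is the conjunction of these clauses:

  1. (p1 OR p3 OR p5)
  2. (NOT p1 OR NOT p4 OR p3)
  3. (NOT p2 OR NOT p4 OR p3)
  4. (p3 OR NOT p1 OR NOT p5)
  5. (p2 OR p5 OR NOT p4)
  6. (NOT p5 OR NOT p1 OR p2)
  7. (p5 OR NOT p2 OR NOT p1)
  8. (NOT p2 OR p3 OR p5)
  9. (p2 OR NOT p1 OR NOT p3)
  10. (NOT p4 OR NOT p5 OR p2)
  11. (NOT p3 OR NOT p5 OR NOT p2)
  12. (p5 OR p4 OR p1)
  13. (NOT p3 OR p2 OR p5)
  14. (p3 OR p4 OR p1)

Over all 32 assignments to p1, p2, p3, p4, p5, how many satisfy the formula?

Satisfying assignments:
  p1=0 p2=0 p3=1 p4=0 p5=1
  p1=0 p2=1 p3=1 p4=1 p5=0
  p1=1 p2=0 p3=0 p4=0 p5=0
That's 3 in total.

3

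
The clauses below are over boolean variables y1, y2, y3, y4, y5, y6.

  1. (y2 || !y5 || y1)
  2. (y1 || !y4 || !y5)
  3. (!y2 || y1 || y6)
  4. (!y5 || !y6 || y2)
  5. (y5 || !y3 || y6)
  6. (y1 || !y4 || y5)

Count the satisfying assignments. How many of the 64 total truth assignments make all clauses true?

Case analysis on y5 and y1:
  y5=1, y1=1: y3, y4 free; 3 ways for (y2,y6) × 2^2 = 12.
  y5=1, y1=0: remaining (y2,y3,y4,y6) ∈ {(1,0,0,1); (1,1,0,1)} — 2.
  y5=0, y1=1: y2, y4 free; 3 ways for (y3,y6) × 2^2 = 12.
  y5=0, y1=0: 5 of the 16 assignments to (y2,y3,y4,y6) work.
Total: 12 + 2 + 12 + 5 = 31.

31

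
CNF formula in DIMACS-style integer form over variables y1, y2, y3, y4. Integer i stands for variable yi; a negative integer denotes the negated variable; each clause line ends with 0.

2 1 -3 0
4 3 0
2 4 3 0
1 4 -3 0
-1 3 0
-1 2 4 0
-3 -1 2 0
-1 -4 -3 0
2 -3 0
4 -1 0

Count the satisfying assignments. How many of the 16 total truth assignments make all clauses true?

3

Satisfying assignments:
  y1=0 y2=0 y3=0 y4=1
  y1=0 y2=1 y3=0 y4=1
  y1=0 y2=1 y3=1 y4=1
That's 3 in total.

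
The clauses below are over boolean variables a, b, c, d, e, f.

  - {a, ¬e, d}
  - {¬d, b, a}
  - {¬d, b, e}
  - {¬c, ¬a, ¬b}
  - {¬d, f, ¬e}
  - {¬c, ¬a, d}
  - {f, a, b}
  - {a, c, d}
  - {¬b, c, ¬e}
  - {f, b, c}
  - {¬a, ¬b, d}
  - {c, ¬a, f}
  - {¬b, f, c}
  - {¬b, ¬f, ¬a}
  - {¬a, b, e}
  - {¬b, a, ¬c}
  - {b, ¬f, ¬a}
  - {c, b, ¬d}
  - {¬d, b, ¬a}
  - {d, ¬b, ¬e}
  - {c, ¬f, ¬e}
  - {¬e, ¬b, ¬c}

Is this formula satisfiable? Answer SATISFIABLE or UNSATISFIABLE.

Set a = False and propagate.
The remaining clauses are satisfied by b = True, c = False, d = True, e = False, f = True.
So a=F, b=T, c=F, d=T, e=F, f=T is a satisfying assignment.

SATISFIABLE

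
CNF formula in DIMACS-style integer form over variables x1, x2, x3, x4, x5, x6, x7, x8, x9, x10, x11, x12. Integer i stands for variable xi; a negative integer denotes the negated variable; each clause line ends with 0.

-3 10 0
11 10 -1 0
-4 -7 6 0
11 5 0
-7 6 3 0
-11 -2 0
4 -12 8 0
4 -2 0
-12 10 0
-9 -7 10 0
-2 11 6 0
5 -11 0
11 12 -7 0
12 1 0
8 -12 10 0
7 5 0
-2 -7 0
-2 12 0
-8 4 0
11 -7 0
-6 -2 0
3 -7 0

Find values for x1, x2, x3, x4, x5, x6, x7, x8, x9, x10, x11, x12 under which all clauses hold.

x1=T, x2=F, x3=T, x4=F, x5=T, x6=F, x7=T, x8=F, x9=T, x10=T, x11=T, x12=F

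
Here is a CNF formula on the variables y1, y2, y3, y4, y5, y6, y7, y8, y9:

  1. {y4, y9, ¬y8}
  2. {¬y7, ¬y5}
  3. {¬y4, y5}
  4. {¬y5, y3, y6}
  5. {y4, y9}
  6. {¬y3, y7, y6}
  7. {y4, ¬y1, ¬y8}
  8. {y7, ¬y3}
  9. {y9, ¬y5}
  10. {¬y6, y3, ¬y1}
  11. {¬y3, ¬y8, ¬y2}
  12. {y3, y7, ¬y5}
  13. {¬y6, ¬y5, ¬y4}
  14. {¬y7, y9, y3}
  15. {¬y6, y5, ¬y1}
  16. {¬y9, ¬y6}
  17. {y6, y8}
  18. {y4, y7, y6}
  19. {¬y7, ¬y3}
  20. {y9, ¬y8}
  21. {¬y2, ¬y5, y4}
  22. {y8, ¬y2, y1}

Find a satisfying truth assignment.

y1 = F, y2 = T, y3 = F, y4 = F, y5 = F, y6 = F, y7 = T, y8 = T, y9 = T

Check each clause:
  1. {y4, ¬y8, y9} — y9 is true.
  2. {¬y7, ¬y5} — ¬y5 is true.
  3. {y5, ¬y4} — ¬y4 is true.
  4. {y6, ¬y5, y3} — ¬y5 is true.
  5. {y4, y9} — y9 is true.
  6. {y6, y7, ¬y3} — ¬y3 is true.
  7. {¬y8, ¬y1, y4} — ¬y1 is true.
  8. {y7, ¬y3} — ¬y3 is true.
  9. {¬y5, y9} — y9 is true.
  10. {y3, ¬y6, ¬y1} — ¬y6 is true.
  11. {¬y3, ¬y8, ¬y2} — ¬y3 is true.
  12. {y3, ¬y5, y7} — ¬y5 is true.
  13. {¬y5, ¬y4, ¬y6} — ¬y6 is true.
  14. {y3, ¬y7, y9} — y9 is true.
  15. {y5, ¬y6, ¬y1} — ¬y6 is true.
  16. {¬y6, ¬y9} — ¬y6 is true.
  17. {y8, y6} — y8 is true.
  18. {y7, y4, y6} — y7 is true.
  19. {¬y7, ¬y3} — ¬y3 is true.
  20. {y9, ¬y8} — y9 is true.
  21. {¬y2, y4, ¬y5} — ¬y5 is true.
  22. {y1, ¬y2, y8} — y8 is true.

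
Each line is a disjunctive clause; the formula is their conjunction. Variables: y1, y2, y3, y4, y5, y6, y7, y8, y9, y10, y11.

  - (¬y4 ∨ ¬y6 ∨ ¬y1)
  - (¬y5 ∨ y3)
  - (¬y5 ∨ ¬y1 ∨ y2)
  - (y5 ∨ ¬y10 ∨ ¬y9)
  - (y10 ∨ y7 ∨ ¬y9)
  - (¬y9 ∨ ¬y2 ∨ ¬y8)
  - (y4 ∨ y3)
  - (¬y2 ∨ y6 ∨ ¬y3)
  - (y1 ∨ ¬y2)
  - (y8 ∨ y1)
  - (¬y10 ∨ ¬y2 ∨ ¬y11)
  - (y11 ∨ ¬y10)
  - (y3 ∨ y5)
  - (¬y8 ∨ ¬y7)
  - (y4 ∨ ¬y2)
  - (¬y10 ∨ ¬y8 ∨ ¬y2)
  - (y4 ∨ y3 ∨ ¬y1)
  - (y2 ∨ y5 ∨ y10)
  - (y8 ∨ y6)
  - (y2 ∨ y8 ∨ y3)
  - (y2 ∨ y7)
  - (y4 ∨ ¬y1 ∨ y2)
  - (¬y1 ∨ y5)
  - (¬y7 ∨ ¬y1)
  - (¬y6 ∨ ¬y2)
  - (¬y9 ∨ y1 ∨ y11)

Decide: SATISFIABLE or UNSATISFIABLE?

y2 = True:
  propagation gives y1=True, y4=True, y6=False, y3=False; an empty clause results — contradiction.
y2 = False:
  propagation gives y7=True, y8=False, y1=True; an empty clause results — contradiction.
Every branch closes, so no satisfying assignment exists.

UNSATISFIABLE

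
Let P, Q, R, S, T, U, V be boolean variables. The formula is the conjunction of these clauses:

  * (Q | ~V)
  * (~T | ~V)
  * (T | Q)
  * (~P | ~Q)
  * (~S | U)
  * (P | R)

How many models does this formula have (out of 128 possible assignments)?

Split on Q, then P.
  Q=T, P=T: a clause becomes empty — 0.
  Q=T, P=F: 9 of the 32 assignments to (R,S,T,U,V) work.
  Q=F, P=T: R free; 3 ways for (S,T,U,V) × 2^1 = 6.
  Q=F, P=F: remaining (R,S,T,U,V) ∈ {(T,F,T,F,F); (T,F,T,T,F); (T,T,T,T,F)} — 3.
Total: 0 + 9 + 6 + 3 = 18.

18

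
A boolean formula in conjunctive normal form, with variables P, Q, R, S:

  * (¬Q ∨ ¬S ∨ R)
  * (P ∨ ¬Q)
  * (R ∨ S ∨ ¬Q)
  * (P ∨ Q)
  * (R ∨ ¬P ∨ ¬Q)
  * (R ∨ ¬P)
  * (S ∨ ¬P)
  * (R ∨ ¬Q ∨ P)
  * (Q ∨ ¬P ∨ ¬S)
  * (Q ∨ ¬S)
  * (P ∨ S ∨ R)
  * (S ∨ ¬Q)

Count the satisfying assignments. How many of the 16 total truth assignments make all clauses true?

1

The models are:
  P=1 Q=1 R=1 S=1
Count: 1.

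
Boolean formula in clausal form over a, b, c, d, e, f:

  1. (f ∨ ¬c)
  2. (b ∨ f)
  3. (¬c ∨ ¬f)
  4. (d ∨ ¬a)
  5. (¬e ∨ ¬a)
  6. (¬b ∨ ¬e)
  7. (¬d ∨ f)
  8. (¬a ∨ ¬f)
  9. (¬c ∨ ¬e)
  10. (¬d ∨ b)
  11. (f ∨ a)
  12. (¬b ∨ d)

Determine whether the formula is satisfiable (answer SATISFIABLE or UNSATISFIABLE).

SATISFIABLE

c occurs only negated in the remaining clauses — set c = False.
Pure literal: e appears only negated; assign e = False.
Branch on a: take a = False.
  then f is forced to True.
Try b = False.
  then d is forced to False.
So a=False  b=False  c=False  d=False  e=False  f=True is a satisfying assignment.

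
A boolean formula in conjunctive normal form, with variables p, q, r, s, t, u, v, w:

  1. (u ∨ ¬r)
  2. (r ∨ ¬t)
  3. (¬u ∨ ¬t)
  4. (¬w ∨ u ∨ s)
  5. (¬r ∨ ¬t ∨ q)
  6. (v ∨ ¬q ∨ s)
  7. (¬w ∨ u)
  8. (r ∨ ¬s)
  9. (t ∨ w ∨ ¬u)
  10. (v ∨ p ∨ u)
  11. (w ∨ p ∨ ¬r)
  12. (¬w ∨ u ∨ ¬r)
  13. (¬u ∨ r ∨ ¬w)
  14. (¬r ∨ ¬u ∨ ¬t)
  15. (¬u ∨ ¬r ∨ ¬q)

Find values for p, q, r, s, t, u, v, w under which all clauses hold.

p occurs only positively in the remaining clauses — set p = True.
Pure literal: v appears only positively; assign v = True.
Set q = False and propagate.
Try r = True.
  then u is forced to True.
  then t is forced to False.
  then w is forced to True.
s is now unconstrained; take s = False.

p = T, q = F, r = T, s = F, t = F, u = T, v = T, w = T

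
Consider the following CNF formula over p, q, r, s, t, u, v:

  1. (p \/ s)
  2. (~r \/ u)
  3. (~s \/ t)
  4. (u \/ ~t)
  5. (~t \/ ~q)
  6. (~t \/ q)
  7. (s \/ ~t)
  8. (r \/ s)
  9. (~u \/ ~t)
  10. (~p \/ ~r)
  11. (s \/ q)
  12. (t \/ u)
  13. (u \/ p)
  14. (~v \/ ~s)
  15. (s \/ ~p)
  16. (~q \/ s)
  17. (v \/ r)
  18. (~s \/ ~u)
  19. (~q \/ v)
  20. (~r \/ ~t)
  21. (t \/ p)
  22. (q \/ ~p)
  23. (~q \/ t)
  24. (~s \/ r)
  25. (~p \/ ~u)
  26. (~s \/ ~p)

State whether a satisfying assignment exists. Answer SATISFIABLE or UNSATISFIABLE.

s = True:
  propagation gives t=True, u=True; an empty clause results — contradiction.
s = False:
  propagation gives p=True; an empty clause results — contradiction.
Every branch closes, so no satisfying assignment exists.

UNSATISFIABLE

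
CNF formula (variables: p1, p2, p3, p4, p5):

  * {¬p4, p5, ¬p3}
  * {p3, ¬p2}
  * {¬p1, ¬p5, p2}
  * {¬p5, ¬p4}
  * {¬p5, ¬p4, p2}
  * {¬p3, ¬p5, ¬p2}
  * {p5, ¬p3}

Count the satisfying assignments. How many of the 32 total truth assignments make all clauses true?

The models are:
  p1=F p2=F p3=F p4=F p5=F
  p1=F p2=F p3=F p4=F p5=T
  p1=F p2=F p3=F p4=T p5=F
  p1=F p2=F p3=T p4=F p5=T
  p1=T p2=F p3=F p4=F p5=F
  p1=T p2=F p3=F p4=T p5=F
That's 6 in total.

6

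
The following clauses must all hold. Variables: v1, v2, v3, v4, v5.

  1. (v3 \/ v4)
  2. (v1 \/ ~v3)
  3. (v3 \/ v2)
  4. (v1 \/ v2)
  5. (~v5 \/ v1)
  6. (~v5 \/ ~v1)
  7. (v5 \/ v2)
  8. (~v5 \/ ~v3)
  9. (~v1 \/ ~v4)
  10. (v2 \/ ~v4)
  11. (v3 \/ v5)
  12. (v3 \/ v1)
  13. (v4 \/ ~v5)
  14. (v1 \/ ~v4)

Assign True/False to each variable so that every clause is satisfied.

v1=True  v2=True  v3=True  v4=False  v5=False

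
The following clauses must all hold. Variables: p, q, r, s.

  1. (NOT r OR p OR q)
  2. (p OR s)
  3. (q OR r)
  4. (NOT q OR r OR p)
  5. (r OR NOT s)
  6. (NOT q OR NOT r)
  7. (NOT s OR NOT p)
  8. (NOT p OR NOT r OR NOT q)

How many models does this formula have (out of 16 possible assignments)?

2

The models are:
  p=1 q=0 r=1 s=0
  p=1 q=1 r=0 s=0
That's 2 in total.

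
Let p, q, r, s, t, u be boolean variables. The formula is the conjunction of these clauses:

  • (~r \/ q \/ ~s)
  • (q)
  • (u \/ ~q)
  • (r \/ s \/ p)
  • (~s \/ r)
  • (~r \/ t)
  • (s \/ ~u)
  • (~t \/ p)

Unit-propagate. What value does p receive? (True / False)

(q) is a unit clause: q = True.
From (~q \/ u) and q = True: u = True.
(~u \/ s) with u = True leaves only s, so s = True.
(~s \/ r): since s = True, the clause reduces to (r). r = True.
In (~r \/ t), ~r is now false; t must hold, so t = True.
(p \/ ~t): since t = True, the clause reduces to (p). p = True.

True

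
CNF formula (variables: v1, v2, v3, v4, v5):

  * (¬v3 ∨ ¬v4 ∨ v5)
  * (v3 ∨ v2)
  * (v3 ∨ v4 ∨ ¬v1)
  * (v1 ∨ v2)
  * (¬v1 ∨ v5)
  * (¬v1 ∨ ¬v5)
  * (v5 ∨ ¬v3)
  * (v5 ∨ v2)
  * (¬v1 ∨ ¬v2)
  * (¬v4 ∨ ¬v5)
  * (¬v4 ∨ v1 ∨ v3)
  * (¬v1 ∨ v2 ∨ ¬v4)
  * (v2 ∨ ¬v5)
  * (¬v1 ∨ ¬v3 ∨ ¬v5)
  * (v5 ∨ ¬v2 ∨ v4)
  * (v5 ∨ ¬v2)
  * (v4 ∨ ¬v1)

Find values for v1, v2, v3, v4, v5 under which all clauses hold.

Set v1 = False and propagate.
  then v2 is forced to True.
  then v5 is forced to True.
  then v4 is forced to False.
v3 is now unconstrained; take v3 = True.

v1=0, v2=1, v3=1, v4=0, v5=1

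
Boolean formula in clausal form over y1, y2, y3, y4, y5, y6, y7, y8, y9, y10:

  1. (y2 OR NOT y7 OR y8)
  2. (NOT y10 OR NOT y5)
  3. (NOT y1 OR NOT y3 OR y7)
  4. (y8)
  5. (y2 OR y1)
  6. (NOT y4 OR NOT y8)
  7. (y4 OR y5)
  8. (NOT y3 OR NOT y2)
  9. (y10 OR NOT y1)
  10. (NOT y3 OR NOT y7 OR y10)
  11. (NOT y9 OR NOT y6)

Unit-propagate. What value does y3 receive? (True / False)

Unit clause (y8) sets y8 = True.
(NOT y4 OR NOT y8): since y8 = True, the clause reduces to (NOT y4). y4 = False.
(y5 OR y4) with y4 = False leaves only y5, so y5 = True.
(NOT y10 OR NOT y5) with y5 = True leaves only NOT y10, so y10 = False.
(y10 OR NOT y1): since y10 = False, the clause reduces to (NOT y1). y1 = False.
In (y1 OR y2), y1 is now false; y2 must hold, so y2 = True.
In (NOT y2 OR NOT y3), NOT y2 is now false; NOT y3 must hold, so y3 = False.

False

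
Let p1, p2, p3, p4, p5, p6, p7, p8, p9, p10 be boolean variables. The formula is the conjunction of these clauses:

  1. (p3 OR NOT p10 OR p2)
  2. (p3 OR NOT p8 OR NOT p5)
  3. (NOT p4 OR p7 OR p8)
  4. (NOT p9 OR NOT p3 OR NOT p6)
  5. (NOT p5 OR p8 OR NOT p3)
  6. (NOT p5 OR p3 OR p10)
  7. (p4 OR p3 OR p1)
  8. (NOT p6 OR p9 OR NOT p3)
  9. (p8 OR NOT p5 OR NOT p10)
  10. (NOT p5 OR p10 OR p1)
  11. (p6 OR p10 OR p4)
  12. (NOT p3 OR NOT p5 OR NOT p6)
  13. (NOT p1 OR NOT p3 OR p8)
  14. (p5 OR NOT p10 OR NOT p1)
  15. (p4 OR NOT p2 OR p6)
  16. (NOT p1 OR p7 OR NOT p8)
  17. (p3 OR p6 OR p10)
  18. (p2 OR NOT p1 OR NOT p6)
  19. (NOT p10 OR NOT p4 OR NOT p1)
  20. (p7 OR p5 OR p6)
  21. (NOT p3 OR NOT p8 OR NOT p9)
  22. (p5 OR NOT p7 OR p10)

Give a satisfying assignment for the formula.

Set p1 = False and propagate.
Branch on p2: take p2 = True.
The remaining clauses are satisfied by p3 = False, p4 = True, p5 = False, p6 = True, p7 = False, p8 = True, p9 = False, p10 = False.

p1 = 0, p2 = 1, p3 = 0, p4 = 1, p5 = 0, p6 = 1, p7 = 0, p8 = 1, p9 = 0, p10 = 0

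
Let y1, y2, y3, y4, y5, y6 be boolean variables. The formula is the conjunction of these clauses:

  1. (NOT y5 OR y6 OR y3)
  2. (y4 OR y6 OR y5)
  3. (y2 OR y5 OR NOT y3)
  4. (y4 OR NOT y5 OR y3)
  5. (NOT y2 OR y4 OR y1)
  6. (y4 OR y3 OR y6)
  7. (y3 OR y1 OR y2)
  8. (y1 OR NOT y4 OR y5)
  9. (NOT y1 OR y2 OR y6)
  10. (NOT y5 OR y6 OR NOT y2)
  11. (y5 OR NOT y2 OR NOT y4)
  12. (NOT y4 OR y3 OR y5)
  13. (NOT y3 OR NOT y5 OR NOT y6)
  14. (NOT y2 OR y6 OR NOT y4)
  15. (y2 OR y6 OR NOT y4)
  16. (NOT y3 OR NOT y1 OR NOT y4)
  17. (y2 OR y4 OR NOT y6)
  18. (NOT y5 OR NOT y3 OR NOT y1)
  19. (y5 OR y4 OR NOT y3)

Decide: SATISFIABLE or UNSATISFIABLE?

Branch on y1: take y1 = False.
Set y2 = True and propagate.
  then y4 is forced to True.
  then y5 is forced to True.
  then y6 is forced to True.
  then y3 is forced to False.
So y1=0  y2=1  y3=0  y4=1  y5=1  y6=1 is a satisfying assignment.

SATISFIABLE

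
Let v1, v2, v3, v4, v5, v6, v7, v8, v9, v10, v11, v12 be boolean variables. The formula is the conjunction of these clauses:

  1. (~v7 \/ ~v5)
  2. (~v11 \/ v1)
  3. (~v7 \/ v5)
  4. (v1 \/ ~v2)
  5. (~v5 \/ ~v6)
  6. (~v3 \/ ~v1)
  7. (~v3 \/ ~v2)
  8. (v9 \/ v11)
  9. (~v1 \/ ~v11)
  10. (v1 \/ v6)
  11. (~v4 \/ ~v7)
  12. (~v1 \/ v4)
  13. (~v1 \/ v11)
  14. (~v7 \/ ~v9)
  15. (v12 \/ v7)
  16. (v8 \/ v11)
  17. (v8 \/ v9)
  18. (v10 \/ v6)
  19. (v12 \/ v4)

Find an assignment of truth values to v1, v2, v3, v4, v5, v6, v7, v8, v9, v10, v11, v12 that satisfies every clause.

Pure literal: v2 appears only negated; assign v2 = False.
v3 occurs only negated in the remaining clauses — set v3 = False.
Set v1 = False and propagate.
  then v11 is forced to False.
  then v9 is forced to True.
  then v6 is forced to True.
  then v5 is forced to False.
  then v7 is forced to False.
  then v12 is forced to True.
  then v8 is forced to True.
v4, v10 are now unconstrained; take v4 = False, v10 = True.

v1=F, v2=F, v3=F, v4=F, v5=F, v6=T, v7=F, v8=T, v9=T, v10=T, v11=F, v12=T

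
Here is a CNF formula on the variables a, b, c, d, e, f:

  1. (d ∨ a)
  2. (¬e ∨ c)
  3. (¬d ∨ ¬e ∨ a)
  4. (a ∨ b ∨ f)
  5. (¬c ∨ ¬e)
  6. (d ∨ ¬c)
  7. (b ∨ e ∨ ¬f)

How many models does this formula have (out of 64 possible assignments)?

Split on e, then a.
  e=T, a=T: a clause becomes empty — 0.
  e=T, a=F: a clause becomes empty — 0.
  e=F, a=T: 9 of the 16 assignments to (b,c,d,f) work.
  e=F, a=F: remaining (b,c,d,f) ∈ {(T,F,T,F); (T,F,T,T); (T,T,T,F); (T,T,T,T)} — 4.
Total: 0 + 0 + 9 + 4 = 13.

13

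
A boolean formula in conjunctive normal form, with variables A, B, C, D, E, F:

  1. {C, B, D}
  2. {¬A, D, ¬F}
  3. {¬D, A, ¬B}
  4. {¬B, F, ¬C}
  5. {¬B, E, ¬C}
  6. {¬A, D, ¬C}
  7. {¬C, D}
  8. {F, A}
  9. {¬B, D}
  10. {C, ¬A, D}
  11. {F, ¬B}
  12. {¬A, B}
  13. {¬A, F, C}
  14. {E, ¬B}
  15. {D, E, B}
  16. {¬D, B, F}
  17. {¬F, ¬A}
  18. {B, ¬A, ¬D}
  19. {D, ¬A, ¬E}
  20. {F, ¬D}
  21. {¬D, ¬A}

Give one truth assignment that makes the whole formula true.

Branch on A: take A = False.
  then F is forced to True.
Try B = False.
Try C = True.
  then D is forced to True.
E is now unconstrained; take E = True.

A=False, B=False, C=True, D=True, E=True, F=True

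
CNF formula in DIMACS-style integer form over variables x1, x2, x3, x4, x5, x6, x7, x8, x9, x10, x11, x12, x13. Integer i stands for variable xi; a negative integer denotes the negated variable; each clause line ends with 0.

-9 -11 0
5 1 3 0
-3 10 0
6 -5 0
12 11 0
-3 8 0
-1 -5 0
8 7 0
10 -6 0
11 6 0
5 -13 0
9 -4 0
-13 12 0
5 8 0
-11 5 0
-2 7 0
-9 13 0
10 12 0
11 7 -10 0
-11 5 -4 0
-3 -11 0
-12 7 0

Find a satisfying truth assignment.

x1=F  x2=T  x3=F  x4=F  x5=T  x6=T  x7=T  x8=T  x9=F  x10=T  x11=F  x12=T  x13=F

Pure literal: x4 appears only negated; assign x4 = False.
x7 occurs only positively in the remaining clauses — set x7 = True.
Try x1 = False.
Branch on x3: take x3 = False.
  then x5 is forced to True.
  then x6 is forced to True.
  then x10 is forced to True.
The remaining clauses are satisfied by x2 = True, x8 = True, x9 = False, x11 = False, x12 = True, x13 = False.
Every clause has at least one true literal under this assignment.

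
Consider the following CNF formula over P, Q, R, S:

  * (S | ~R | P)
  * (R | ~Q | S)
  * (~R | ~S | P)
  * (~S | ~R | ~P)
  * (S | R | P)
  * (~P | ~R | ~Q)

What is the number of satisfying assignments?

The models are:
  P=F Q=F R=F S=T
  P=F Q=T R=F S=T
  P=T Q=F R=F S=F
  P=T Q=F R=F S=T
  P=T Q=F R=T S=F
  P=T Q=T R=F S=T
That's 6 in total.

6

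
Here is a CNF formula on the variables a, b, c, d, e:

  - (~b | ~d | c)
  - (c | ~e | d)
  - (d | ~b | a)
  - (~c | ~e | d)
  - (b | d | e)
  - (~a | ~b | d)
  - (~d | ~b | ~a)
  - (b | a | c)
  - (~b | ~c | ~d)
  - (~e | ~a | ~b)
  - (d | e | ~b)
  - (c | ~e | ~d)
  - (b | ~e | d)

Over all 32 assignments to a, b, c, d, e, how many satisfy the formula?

Satisfying assignments:
  a=0 b=0 c=1 d=1 e=0
  a=0 b=0 c=1 d=1 e=1
  a=1 b=0 c=0 d=1 e=0
  a=1 b=0 c=1 d=1 e=0
  a=1 b=0 c=1 d=1 e=1
That's 5 in total.

5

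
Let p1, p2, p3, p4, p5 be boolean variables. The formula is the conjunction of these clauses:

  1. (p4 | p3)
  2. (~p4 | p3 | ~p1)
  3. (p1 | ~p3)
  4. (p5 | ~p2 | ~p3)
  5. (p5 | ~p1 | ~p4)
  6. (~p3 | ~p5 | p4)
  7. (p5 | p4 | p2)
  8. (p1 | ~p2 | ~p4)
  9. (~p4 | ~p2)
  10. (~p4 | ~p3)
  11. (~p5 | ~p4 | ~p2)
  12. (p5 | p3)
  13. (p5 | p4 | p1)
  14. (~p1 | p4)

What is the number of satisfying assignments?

1

Satisfying assignments:
  p1=0 p2=0 p3=0 p4=1 p5=1
Count: 1.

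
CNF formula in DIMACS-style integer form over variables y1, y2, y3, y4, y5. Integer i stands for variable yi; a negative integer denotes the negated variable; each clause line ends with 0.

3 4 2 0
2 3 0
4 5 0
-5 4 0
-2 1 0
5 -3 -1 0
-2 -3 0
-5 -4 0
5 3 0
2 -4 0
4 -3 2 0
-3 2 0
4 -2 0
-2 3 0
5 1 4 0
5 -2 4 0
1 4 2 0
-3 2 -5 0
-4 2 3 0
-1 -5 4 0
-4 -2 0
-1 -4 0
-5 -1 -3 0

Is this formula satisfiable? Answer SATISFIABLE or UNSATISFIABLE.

UNSATISFIABLE

y2 = True:
  propagation gives y1=True, y3=False; an empty clause results — contradiction.
y2 = False:
  propagation gives y3=True; an empty clause results — contradiction.
Every branch closes, so no satisfying assignment exists.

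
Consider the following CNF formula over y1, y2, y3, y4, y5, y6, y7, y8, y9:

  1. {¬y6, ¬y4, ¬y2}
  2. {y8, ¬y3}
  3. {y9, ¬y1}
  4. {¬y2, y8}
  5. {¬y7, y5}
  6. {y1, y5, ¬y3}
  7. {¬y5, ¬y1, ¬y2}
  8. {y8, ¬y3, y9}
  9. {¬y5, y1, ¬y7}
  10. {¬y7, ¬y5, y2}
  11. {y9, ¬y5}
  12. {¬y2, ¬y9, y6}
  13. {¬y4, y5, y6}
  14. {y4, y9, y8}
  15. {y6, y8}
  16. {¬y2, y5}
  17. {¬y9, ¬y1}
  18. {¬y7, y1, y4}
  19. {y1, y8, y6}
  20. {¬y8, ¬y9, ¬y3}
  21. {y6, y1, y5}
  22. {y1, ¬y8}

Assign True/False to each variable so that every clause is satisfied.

y1=False  y2=False  y3=False  y4=False  y5=False  y6=True  y7=False  y8=False  y9=True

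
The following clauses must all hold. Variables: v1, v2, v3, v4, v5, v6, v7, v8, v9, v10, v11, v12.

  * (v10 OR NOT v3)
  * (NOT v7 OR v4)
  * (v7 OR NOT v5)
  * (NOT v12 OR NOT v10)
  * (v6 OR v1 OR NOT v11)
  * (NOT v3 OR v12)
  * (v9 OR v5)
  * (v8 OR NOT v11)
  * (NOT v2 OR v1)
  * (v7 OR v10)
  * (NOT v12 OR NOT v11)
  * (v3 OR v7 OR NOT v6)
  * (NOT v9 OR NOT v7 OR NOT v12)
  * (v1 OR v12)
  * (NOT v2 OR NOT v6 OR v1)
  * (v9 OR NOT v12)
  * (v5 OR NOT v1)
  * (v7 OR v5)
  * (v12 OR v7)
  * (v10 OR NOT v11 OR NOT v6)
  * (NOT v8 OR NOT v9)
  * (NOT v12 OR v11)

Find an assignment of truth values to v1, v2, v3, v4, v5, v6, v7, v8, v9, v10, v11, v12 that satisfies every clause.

v1 = True, v2 = True, v3 = False, v4 = True, v5 = True, v6 = True, v7 = True, v8 = False, v9 = True, v10 = False, v11 = False, v12 = False

Check each clause:
  1. (v10 OR NOT v3) — NOT v3 is true.
  2. (NOT v7 OR v4) — v4 is true.
  3. (v7 OR NOT v5) — v7 is true.
  4. (NOT v10 OR NOT v12) — NOT v12 is true.
  5. (v1 OR NOT v11 OR v6) — v1 is true.
  6. (NOT v3 OR v12) — NOT v3 is true.
  7. (v9 OR v5) — v9 is true.
  8. (v8 OR NOT v11) — NOT v11 is true.
  9. (v1 OR NOT v2) — v1 is true.
  10. (v10 OR v7) — v7 is true.
  11. (NOT v11 OR NOT v12) — NOT v12 is true.
  12. (v7 OR v3 OR NOT v6) — v7 is true.
  13. (NOT v12 OR NOT v7 OR NOT v9) — NOT v12 is true.
  14. (v1 OR v12) — v1 is true.
  15. (NOT v6 OR v1 OR NOT v2) — v1 is true.
  16. (NOT v12 OR v9) — v9 is true.
  17. (NOT v1 OR v5) — v5 is true.
  18. (v7 OR v5) — v5 is true.
  19. (v7 OR v12) — v7 is true.
  20. (NOT v6 OR NOT v11 OR v10) — NOT v11 is true.
  21. (NOT v9 OR NOT v8) — NOT v8 is true.
  22. (v11 OR NOT v12) — NOT v12 is true.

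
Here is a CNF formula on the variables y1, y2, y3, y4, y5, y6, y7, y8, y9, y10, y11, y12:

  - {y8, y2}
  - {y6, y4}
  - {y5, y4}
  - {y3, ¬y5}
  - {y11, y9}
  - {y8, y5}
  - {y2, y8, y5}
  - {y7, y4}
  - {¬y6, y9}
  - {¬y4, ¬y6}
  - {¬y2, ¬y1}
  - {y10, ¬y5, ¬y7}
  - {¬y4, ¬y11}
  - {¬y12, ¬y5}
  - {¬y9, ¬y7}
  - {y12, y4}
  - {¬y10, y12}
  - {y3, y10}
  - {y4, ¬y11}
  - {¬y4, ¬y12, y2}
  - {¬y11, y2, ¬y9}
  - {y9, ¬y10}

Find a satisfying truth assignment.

Pure literal: y1 appears only negated; assign y1 = False.
Pure literal: y3 appears only positively; assign y3 = True.
Set y2 = False and propagate.
  then y8 is forced to True.
Try y4 = True.
  then y6 is forced to False.
  then y11 is forced to False.
  then y9 is forced to True.
  then y7 is forced to False.
  then y12 is forced to False.
  then y10 is forced to False.
y5 is now unconstrained; take y5 = False.

y1=0  y2=0  y3=1  y4=1  y5=0  y6=0  y7=0  y8=1  y9=1  y10=0  y11=0  y12=0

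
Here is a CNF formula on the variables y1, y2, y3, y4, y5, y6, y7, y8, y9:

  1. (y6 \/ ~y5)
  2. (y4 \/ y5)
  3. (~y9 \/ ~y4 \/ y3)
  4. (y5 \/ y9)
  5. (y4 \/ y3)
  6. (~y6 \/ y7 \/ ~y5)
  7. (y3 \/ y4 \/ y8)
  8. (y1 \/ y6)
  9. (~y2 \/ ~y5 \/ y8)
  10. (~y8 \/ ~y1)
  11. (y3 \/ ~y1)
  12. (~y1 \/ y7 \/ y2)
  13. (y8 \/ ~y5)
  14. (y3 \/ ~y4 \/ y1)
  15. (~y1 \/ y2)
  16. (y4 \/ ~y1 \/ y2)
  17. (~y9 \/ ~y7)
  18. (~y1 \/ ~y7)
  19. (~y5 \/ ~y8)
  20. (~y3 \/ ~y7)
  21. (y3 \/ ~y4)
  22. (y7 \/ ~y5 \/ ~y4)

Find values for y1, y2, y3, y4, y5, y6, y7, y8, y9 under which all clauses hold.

y1=True  y2=True  y3=True  y4=True  y5=False  y6=False  y7=False  y8=False  y9=True

Try y1 = True.
  then y8 is forced to False.
  then y3 is forced to True.
  then y5 is forced to False.
  then y4 is forced to True.
  then y9 is forced to True.
  then y2 is forced to True.
  then y7 is forced to False.
y6 is now unconstrained; take y6 = False.
Check each clause:
  1. (~y5 \/ y6) — ~y5 is true.
  2. (y5 \/ y4) — y4 is true.
  3. (~y4 \/ y3 \/ ~y9) — y3 is true.
  4. (y5 \/ y9) — y9 is true.
  5. (y4 \/ y3) — y3 is true.
  6. (y7 \/ ~y5 \/ ~y6) — ~y6 is true.
  7. (y4 \/ y8 \/ y3) — y3 is true.
  8. (y1 \/ y6) — y1 is true.
  9. (~y5 \/ ~y2 \/ y8) — ~y5 is true.
  10. (~y8 \/ ~y1) — ~y8 is true.
  11. (y3 \/ ~y1) — y3 is true.
  12. (y7 \/ y2 \/ ~y1) — y2 is true.
  13. (~y5 \/ y8) — ~y5 is true.
  14. (~y4 \/ y1 \/ y3) — y1 is true.
  15. (~y1 \/ y2) — y2 is true.
  16. (~y1 \/ y2 \/ y4) — y2 is true.
  17. (~y9 \/ ~y7) — ~y7 is true.
  18. (~y7 \/ ~y1) — ~y7 is true.
  19. (~y8 \/ ~y5) — ~y8 is true.
  20. (~y7 \/ ~y3) — ~y7 is true.
  21. (y3 \/ ~y4) — y3 is true.
  22. (y7 \/ ~y4 \/ ~y5) — ~y5 is true.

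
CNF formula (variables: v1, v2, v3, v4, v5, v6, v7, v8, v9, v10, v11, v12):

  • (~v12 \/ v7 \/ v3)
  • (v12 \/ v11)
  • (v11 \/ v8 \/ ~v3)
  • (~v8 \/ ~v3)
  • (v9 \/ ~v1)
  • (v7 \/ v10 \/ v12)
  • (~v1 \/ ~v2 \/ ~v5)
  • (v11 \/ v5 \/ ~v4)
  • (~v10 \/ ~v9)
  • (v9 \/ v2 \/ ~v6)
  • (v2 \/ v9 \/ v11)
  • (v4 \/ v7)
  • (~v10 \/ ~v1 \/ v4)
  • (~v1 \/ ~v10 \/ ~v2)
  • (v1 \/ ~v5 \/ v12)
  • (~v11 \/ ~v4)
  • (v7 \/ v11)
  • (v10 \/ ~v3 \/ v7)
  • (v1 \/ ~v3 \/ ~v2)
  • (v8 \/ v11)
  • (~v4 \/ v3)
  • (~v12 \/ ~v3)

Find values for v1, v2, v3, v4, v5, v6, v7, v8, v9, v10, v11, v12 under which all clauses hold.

v1=False, v2=False, v3=False, v4=False, v5=True, v6=True, v7=True, v8=True, v9=True, v10=False, v11=False, v12=True

Check each clause:
  1. (~v12 \/ v7 \/ v3) — v7 is true.
  2. (v11 \/ v12) — v12 is true.
  3. (v11 \/ ~v3 \/ v8) — v8 is true.
  4. (~v3 \/ ~v8) — ~v3 is true.
  5. (v9 \/ ~v1) — v9 is true.
  6. (v7 \/ v10 \/ v12) — v12 is true.
  7. (~v2 \/ ~v5 \/ ~v1) — ~v1 is true.
  8. (v11 \/ ~v4 \/ v5) — ~v4 is true.
  9. (~v10 \/ ~v9) — ~v10 is true.
  10. (v2 \/ ~v6 \/ v9) — v9 is true.
  11. (v2 \/ v11 \/ v9) — v9 is true.
  12. (v7 \/ v4) — v7 is true.
  13. (~v10 \/ v4 \/ ~v1) — ~v1 is true.
  14. (~v1 \/ ~v2 \/ ~v10) — ~v1 is true.
  15. (v1 \/ ~v5 \/ v12) — v12 is true.
  16. (~v4 \/ ~v11) — ~v4 is true.
  17. (v11 \/ v7) — v7 is true.
  18. (~v3 \/ v10 \/ v7) — ~v3 is true.
  19. (~v3 \/ ~v2 \/ v1) — ~v3 is true.
  20. (v8 \/ v11) — v8 is true.
  21. (v3 \/ ~v4) — ~v4 is true.
  22. (~v12 \/ ~v3) — ~v3 is true.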